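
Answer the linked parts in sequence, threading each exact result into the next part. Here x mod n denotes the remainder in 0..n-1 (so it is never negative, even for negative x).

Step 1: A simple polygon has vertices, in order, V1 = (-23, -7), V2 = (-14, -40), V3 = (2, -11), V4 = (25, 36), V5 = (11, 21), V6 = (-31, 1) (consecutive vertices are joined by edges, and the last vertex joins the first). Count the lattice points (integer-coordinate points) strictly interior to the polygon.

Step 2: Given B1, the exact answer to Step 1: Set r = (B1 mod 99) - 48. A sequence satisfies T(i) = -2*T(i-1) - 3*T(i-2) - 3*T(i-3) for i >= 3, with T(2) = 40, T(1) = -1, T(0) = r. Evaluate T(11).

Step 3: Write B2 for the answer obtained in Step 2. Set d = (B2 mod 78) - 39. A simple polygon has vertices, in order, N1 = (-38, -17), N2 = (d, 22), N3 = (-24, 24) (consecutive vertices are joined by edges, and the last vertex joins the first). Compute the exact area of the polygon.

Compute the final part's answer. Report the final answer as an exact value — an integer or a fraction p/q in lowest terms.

273

Step 1: cross terms: (-23*-40 - -14*-7)=822, (-14*-11 - 2*-40)=234, (2*36 - 25*-11)=347, (25*21 - 11*36)=129, (11*1 - -31*21)=662, (-31*-7 - -23*1)=240; twice the area = |2434| = 2434; area = 1217; boundary points = 3 + 1 + 1 + 1 + 2 + 8 = 16; strictly interior points = area - boundary/2 + 1 = 1210; answer 1210
Step 2: B1 = 1210; r = -26; T(3) = -2*(40) - 3*(-1) - 3*(-26) = 1; iterating: T(3)=1, T(4)=-119, T(5)=115, T(6)=124, T(7)=-236, T(8)=-245, T(9)=826, T(10)=-209, T(11)=-1325; answer -1325
Step 3: B2 = -1325; d = -38; cross terms: (-38*22 - -38*-17)=-1482, (-38*24 - -24*22)=-384, (-24*-17 - -38*24)=1320; twice the area = |-546| = 546; area = 273; answer 273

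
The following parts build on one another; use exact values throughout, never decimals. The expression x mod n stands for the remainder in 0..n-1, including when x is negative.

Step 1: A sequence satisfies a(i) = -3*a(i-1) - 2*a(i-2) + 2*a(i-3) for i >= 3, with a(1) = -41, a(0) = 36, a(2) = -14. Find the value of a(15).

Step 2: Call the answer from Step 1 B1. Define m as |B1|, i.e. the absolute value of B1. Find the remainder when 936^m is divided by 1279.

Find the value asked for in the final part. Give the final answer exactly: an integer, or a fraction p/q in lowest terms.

Step 1: a(3) = -3*(-14) - 2*(-41) + 2*(36) = 196; iterating: a(3)=196, a(4)=-642, a(5)=1506, a(6)=-2842, a(7)=4230, a(8)=-3994, a(9)=-2162, a(10)=22934, a(11)=-72466, a(12)=167206, a(13)=-310818, a(14)=453110, a(15)=-403282; answer -403282
Step 2: B1 = -403282; m = 403282; squarings mod 1279: 936^1=936, 936^2=1260, 936^4=361, 936^8=1142, 936^16=863, 936^32=391, 936^64=680, 936^128=681, 936^256=763, 936^512=224, 936^1024=295, 936^2048=53, 936^4096=251, 936^8192=330, 936^16384=185, 936^32768=971, 936^65536=218, 936^131072=201, 936^262144=752; 936^403282 = 936^2 * 936^16 * 936^64 * 936^256 * 936^512 * 936^1024 * 936^8192 * 936^131072 * 936^262144 = 656 (mod 1279); answer 656

656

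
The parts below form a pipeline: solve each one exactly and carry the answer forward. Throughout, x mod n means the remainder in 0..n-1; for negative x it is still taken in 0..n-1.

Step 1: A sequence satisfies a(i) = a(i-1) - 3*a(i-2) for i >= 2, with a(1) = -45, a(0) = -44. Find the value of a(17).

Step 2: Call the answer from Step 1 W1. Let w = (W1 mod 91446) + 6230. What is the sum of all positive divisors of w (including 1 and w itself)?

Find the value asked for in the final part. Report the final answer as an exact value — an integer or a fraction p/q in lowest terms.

Step 1: a(2) = 1*(-45) - 3*(-44) = 87; iterating: a(2)=87, a(3)=222, a(4)=-39, a(5)=-705, a(6)=-588, a(7)=1527, a(8)=3291, a(9)=-1290, a(10)=-11163, a(11)=-7293, a(12)=26196, a(13)=48075, a(14)=-30513, a(15)=-174738, a(16)=-83199, a(17)=441015; answer 441015
Step 2: W1 = 441015; w = 81461; 81461 = 29 * 53^2; sigma = (1 + 29) * (1 + 53 + 2809) = 30 * 2863 = 85890; answer 85890

85890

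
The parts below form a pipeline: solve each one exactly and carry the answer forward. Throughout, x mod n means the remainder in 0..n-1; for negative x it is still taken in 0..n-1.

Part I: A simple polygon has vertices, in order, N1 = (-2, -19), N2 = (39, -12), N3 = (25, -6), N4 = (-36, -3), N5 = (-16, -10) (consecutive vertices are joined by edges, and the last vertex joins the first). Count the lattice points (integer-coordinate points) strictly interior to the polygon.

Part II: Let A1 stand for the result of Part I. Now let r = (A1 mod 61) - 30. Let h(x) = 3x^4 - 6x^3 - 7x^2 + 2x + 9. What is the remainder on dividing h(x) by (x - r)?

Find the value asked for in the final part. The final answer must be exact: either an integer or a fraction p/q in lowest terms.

97665

Part I: cross terms: (-2*-12 - 39*-19)=765, (39*-6 - 25*-12)=66, (25*-3 - -36*-6)=-291, (-36*-10 - -16*-3)=312, (-16*-19 - -2*-10)=284; twice the area = |1136| = 1136; area = 568; boundary points = 1 + 2 + 1 + 1 + 1 = 6; strictly interior points = area - boundary/2 + 1 = 566; answer 566
Part II: A1 = 566; r = -13; remainder = value at the root: 3*(-13)^4 - 6*(-13)^3 - 7*(-13)^2 + 2*(-13)^1 + 9 = (85683) + (13182) + (-1183) + (-26) + (9) = 97665; answer 97665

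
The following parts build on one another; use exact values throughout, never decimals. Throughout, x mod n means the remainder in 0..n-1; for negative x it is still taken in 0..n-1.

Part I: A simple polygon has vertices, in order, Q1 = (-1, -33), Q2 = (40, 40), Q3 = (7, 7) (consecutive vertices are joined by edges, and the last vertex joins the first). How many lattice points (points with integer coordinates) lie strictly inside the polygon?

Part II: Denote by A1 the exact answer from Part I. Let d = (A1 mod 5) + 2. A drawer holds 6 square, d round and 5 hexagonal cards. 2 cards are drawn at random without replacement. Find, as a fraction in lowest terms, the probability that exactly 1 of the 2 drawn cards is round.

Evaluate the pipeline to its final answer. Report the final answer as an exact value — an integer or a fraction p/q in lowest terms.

11/24

Part I: cross terms: (-1*40 - 40*-33)=1280, (40*7 - 7*40)=0, (7*-33 - -1*7)=-224; twice the area = |1056| = 1056; area = 528; boundary points = 1 + 33 + 8 = 42; strictly interior points = area - boundary/2 + 1 = 508; answer 508
Part II: A1 = 508; d = 5; total draws C(16,2) = 120; favorable C(5,1)*C(11,1) = 55; P = 11/24; answer 11/24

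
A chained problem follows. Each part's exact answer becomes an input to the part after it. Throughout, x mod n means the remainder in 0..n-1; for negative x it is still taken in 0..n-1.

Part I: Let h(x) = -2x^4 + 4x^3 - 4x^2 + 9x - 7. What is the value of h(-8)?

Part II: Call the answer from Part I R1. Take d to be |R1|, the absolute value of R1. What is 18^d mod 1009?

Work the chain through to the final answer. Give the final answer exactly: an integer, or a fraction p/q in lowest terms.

116

Part I: -2*(-8)^4 + 4*(-8)^3 - 4*(-8)^2 + 9*(-8)^1 - 7 = (-8192) + (-2048) + (-256) + (-72) + (-7) = -10575; answer -10575
Part II: R1 = -10575; d = 10575; squarings mod 1009: 18^1=18, 18^2=324, 18^4=40, 18^8=591, 18^16=167, 18^32=646, 18^64=599, 18^128=606, 18^256=969, 18^512=591, 18^1024=167, 18^2048=646, 18^4096=599, 18^8192=606; 18^10575 = 18^1 * 18^2 * 18^4 * 18^8 * 18^64 * 18^256 * 18^2048 * 18^8192 = 116 (mod 1009); answer 116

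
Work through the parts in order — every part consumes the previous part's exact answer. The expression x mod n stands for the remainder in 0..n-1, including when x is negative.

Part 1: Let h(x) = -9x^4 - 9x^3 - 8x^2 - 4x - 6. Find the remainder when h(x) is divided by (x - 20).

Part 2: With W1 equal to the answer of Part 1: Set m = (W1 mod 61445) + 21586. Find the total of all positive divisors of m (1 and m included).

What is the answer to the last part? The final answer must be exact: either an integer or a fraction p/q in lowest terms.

Part 1: remainder = value at the root: -9*(20)^4 - 9*(20)^3 - 8*(20)^2 - 4*(20)^1 - 6 = (-1440000) + (-72000) + (-3200) + (-80) + (-6) = -1515286; answer -1515286
Part 2: W1 = -1515286; m = 42425; 42425 = 5^2 * 1697; sigma = (1 + 5 + 25) * (1 + 1697) = 31 * 1698 = 52638; answer 52638

52638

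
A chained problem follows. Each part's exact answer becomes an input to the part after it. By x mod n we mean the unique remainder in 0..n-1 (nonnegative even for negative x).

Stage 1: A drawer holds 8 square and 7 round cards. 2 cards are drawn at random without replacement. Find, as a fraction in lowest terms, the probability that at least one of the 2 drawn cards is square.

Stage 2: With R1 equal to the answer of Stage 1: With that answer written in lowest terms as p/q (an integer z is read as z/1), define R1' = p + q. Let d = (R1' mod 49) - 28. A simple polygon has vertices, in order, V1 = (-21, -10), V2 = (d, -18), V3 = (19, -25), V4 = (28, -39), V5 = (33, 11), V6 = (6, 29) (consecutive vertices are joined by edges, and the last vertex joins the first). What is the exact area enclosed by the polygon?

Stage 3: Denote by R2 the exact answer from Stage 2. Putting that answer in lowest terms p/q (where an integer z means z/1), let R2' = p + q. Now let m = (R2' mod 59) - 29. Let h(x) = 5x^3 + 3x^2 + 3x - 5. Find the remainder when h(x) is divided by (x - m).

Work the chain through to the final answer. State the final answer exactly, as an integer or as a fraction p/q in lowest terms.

35430

Stage 1: total draws C(15,2) = 105; complement C(7,2) = 21; favorable 105 - 21 = 84; P = 4/5; answer 4/5
Stage 2: R1 = 4/5; threaded value p + q = 9; d = -19; cross terms: (-21*-18 - -19*-10)=188, (-19*-25 - 19*-18)=817, (19*-39 - 28*-25)=-41, (28*11 - 33*-39)=1595, (33*29 - 6*11)=891, (6*-10 - -21*29)=549; twice the area = |3999| = 3999; area = 3999/2; answer 3999/2
Stage 3: R2 = 3999/2; threaded value p + q = 4001; m = 19; remainder = value at the root: 5*(19)^3 + 3*(19)^2 + 3*(19)^1 - 5 = (34295) + (1083) + (57) + (-5) = 35430; answer 35430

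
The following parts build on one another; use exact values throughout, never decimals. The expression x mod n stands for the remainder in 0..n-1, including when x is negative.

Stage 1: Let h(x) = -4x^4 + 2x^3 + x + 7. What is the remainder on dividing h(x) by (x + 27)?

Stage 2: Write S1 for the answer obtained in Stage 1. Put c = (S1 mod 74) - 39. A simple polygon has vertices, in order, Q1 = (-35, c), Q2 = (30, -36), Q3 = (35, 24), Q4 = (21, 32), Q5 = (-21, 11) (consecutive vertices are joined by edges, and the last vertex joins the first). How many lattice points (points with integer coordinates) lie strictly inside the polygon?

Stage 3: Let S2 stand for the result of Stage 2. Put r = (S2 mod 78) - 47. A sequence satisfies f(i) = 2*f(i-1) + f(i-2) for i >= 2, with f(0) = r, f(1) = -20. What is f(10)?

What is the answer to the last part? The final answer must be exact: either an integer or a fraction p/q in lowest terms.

Stage 1: remainder = value at the root: -4*(-27)^4 + 2*(-27)^3 + 1*(-27)^1 + 7 = (-2125764) + (-39366) + (-27) + (7) = -2165150; answer -2165150
Stage 2: S1 = -2165150; c = -23; cross terms: (-35*-36 - 30*-23)=1950, (30*24 - 35*-36)=1980, (35*32 - 21*24)=616, (21*11 - -21*32)=903, (-21*-23 - -35*11)=868; twice the area = |6317| = 6317; area = 6317/2; boundary points = 13 + 5 + 2 + 21 + 2 = 43; strictly interior points = area - boundary/2 + 1 = 3138; answer 3138
Stage 3: S2 = 3138; r = -29; f(2) = 2*(-20) + 1*(-29) = -69; iterating: f(2)=-69, f(3)=-158, f(4)=-385, f(5)=-928, f(6)=-2241, f(7)=-5410, f(8)=-13061, f(9)=-31532, f(10)=-76125; answer -76125

-76125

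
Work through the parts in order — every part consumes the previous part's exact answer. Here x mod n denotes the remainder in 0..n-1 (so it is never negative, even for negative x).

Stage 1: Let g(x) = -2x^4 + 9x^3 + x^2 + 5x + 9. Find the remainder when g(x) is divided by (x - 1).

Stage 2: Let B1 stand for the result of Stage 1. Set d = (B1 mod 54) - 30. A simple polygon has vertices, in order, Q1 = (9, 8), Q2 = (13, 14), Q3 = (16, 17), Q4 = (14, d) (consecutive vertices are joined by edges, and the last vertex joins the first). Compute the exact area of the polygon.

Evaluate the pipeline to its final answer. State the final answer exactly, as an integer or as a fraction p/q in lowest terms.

Stage 1: remainder = value at the root: -2*(1)^4 + 9*(1)^3 + 1*(1)^2 + 5*(1)^1 + 9 = (-2) + (9) + (1) + (5) + (9) = 22; answer 22
Stage 2: B1 = 22; d = -8; cross terms: (9*14 - 13*8)=22, (13*17 - 16*14)=-3, (16*-8 - 14*17)=-366, (14*8 - 9*-8)=184; twice the area = |-163| = 163; area = 163/2; answer 163/2

163/2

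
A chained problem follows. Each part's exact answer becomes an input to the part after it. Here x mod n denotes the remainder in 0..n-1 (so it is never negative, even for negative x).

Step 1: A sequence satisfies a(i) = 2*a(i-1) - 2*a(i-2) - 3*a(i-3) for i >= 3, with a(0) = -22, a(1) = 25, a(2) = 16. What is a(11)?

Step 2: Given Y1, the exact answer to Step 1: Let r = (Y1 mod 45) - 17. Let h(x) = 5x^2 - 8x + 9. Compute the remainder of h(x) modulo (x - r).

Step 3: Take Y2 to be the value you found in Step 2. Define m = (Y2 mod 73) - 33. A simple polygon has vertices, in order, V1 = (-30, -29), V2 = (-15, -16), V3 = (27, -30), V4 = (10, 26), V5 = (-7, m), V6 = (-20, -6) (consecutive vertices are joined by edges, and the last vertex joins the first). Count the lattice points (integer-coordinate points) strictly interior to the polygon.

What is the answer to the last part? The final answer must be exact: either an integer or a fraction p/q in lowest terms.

Step 1: a(3) = 2*(16) - 2*(25) - 3*(-22) = 48; iterating: a(3)=48, a(4)=-11, a(5)=-166, a(6)=-454, a(7)=-543, a(8)=320, a(9)=3088, a(10)=7165, a(11)=7194; answer 7194
Step 2: Y1 = 7194; r = 22; remainder = value at the root: 5*(22)^2 - 8*(22)^1 + 9 = (2420) + (-176) + (9) = 2253; answer 2253
Step 3: Y2 = 2253; m = 30; cross terms: (-30*-16 - -15*-29)=45, (-15*-30 - 27*-16)=882, (27*26 - 10*-30)=1002, (10*30 - -7*26)=482, (-7*-6 - -20*30)=642, (-20*-29 - -30*-6)=400; twice the area = |3453| = 3453; area = 3453/2; boundary points = 1 + 14 + 1 + 1 + 1 + 1 = 19; strictly interior points = area - boundary/2 + 1 = 1718; answer 1718

1718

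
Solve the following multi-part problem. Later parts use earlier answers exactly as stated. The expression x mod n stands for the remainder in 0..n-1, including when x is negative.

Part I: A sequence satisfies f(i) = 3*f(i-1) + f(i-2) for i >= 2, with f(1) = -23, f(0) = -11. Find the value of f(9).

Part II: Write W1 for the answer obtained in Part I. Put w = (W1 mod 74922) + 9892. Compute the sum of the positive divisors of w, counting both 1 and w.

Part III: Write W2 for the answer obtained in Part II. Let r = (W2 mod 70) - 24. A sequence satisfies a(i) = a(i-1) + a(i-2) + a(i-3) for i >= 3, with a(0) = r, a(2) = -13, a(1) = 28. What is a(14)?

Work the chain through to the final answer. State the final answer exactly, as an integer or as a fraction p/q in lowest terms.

2677

Part I: f(2) = 3*(-23) + 1*(-11) = -80; iterating: f(2)=-80, f(3)=-263, f(4)=-869, f(5)=-2870, f(6)=-9479, f(7)=-31307, f(8)=-103400, f(9)=-341507; answer -341507
Part II: W1 = -341507; w = 42995; 42995 = 5 * 8599; sigma = (1 + 5) * (1 + 8599) = 6 * 8600 = 51600; answer 51600
Part III: W2 = 51600; r = -14; a(3) = 1*(-13) + 1*(28) + 1*(-14) = 1; iterating: a(3)=1, a(4)=16, a(5)=4, a(6)=21, a(7)=41, a(8)=66, a(9)=128, a(10)=235, a(11)=429, a(12)=792, a(13)=1456, a(14)=2677; answer 2677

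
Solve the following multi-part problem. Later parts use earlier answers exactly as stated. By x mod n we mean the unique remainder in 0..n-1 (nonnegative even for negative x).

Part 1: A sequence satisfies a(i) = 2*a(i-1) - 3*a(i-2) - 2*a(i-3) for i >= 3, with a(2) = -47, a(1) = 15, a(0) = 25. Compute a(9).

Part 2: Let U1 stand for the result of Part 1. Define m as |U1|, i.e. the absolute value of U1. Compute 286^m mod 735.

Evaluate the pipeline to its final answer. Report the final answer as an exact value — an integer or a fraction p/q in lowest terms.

Part 1: a(3) = 2*(-47) - 3*(15) - 2*(25) = -189; iterating: a(3)=-189, a(4)=-267, a(5)=127, a(6)=1433, a(7)=3019, a(8)=1485, a(9)=-8953; answer -8953
Part 2: U1 = -8953; m = 8953; squarings mod 735: 286^1=286, 286^2=211, 286^4=421, 286^8=106, 286^16=211, 286^32=421, 286^64=106, 286^128=211, 286^256=421, 286^512=106, 286^1024=211, 286^2048=421, 286^4096=106, 286^8192=211; 286^8953 = 286^1 * 286^8 * 286^16 * 286^32 * 286^64 * 286^128 * 286^512 * 286^8192 = 391 (mod 735); answer 391

391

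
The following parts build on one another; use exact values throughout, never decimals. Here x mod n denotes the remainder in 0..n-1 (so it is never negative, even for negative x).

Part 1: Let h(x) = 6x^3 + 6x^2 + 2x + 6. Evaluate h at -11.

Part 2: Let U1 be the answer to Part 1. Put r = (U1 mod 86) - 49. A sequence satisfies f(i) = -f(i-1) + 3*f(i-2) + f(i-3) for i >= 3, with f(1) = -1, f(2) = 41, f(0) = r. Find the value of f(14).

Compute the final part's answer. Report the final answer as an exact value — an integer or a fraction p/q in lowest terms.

372497

Part 1: 6*(-11)^3 + 6*(-11)^2 + 2*(-11)^1 + 6 = (-7986) + (726) + (-22) + (6) = -7276; answer -7276
Part 2: U1 = -7276; r = -15; f(3) = -1*(41) + 3*(-1) + 1*(-15) = -59; iterating: f(3)=-59, f(4)=181, f(5)=-317, f(6)=801, f(7)=-1571, f(8)=3657, f(9)=-7569, f(10)=16969, f(11)=-36019, f(12)=79357, f(13)=-170445, f(14)=372497; answer 372497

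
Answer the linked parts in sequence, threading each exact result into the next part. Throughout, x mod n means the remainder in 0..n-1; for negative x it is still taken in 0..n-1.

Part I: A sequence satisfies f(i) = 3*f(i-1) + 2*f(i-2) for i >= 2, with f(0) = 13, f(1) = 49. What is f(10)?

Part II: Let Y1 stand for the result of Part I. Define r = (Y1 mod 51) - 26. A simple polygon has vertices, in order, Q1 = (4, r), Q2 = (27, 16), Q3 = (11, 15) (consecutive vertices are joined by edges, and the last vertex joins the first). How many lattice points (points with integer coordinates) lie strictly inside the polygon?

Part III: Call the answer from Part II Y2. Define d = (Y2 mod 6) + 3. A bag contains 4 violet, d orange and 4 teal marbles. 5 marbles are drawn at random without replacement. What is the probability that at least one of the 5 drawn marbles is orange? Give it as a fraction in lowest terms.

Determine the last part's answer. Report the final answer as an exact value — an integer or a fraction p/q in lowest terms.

Part I: f(2) = 3*(49) + 2*(13) = 173; iterating: f(2)=173, f(3)=617, f(4)=2197, f(5)=7825, f(6)=27869, f(7)=99257, f(8)=353509, f(9)=1259041, f(10)=4484141; answer 4484141
Part II: Y1 = 4484141; r = -9; cross terms: (4*16 - 27*-9)=307, (27*15 - 11*16)=229, (11*-9 - 4*15)=-159; twice the area = |377| = 377; area = 377/2; boundary points = 1 + 1 + 1 = 3; strictly interior points = area - boundary/2 + 1 = 188; answer 188
Part III: Y2 = 188; d = 5; total draws C(13,5) = 1287; complement C(8,5) = 56; favorable 1287 - 56 = 1231; P = 1231/1287; answer 1231/1287

1231/1287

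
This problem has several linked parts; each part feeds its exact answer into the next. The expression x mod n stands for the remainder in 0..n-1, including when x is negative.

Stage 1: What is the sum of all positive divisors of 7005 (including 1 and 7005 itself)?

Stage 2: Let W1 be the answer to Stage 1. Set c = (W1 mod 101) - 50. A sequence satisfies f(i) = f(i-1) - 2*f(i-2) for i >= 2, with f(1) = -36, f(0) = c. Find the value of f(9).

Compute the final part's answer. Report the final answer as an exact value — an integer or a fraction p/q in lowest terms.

438

Stage 1: 7005 = 3 * 5 * 467; sigma = (1 + 3) * (1 + 5) * (1 + 467) = 4 * 6 * 468 = 11232; answer 11232
Stage 2: W1 = 11232; c = -29; f(2) = 1*(-36) - 2*(-29) = 22; iterating: f(2)=22, f(3)=94, f(4)=50, f(5)=-138, f(6)=-238, f(7)=38, f(8)=514, f(9)=438; answer 438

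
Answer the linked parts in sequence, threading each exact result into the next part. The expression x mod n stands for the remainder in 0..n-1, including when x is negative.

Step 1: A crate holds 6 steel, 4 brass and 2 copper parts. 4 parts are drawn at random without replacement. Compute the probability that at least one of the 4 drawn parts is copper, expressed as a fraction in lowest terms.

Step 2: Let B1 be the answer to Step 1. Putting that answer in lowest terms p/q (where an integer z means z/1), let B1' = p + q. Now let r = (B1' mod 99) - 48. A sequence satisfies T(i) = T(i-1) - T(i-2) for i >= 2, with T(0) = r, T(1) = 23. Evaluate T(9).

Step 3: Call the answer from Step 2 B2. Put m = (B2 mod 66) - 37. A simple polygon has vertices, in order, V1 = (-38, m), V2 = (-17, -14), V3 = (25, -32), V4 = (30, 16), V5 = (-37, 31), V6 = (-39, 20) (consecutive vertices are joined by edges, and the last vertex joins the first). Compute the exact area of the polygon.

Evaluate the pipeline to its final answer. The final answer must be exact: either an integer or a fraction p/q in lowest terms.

Step 1: total draws C(12,4) = 495; complement C(10,4) = 210; favorable 495 - 210 = 285; P = 19/33; answer 19/33
Step 2: B1 = 19/33; threaded value p + q = 52; r = 4; T(2) = 1*(23) - 1*(4) = 19; iterating: T(2)=19, T(3)=-4, T(4)=-23, T(5)=-19, T(6)=4, T(7)=23, T(8)=19, T(9)=-4; answer -4
Step 3: B2 = -4; m = 25; cross terms: (-38*-14 - -17*25)=957, (-17*-32 - 25*-14)=894, (25*16 - 30*-32)=1360, (30*31 - -37*16)=1522, (-37*20 - -39*31)=469, (-39*25 - -38*20)=-215; twice the area = |4987| = 4987; area = 4987/2; answer 4987/2

4987/2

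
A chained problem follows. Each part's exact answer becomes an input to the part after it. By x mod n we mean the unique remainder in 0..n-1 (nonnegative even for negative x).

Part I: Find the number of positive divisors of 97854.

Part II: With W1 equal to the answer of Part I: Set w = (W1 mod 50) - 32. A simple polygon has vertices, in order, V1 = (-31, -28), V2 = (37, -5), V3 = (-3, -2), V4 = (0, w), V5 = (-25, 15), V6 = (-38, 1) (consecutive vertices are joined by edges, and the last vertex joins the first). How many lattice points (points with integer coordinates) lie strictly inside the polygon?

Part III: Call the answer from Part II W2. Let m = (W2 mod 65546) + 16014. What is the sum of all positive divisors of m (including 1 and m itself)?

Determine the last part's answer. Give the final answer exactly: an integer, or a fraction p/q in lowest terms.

Part I: 97854 = 2 * 3 * 47 * 347; number of divisors = (1+1) * (1+1) * (1+1) * (1+1) = 16; answer 16
Part II: W1 = 16; w = -16; cross terms: (-31*-5 - 37*-28)=1191, (37*-2 - -3*-5)=-89, (-3*-16 - 0*-2)=48, (0*15 - -25*-16)=-400, (-25*1 - -38*15)=545, (-38*-28 - -31*1)=1095; twice the area = |2390| = 2390; area = 1195; boundary points = 1 + 1 + 1 + 1 + 1 + 1 = 6; strictly interior points = area - boundary/2 + 1 = 1193; answer 1193
Part III: W2 = 1193; m = 17207; 17207 is prime, so its only divisors are 1 and 17207; sigma = 1 + 17207 = 17208; answer 17208

17208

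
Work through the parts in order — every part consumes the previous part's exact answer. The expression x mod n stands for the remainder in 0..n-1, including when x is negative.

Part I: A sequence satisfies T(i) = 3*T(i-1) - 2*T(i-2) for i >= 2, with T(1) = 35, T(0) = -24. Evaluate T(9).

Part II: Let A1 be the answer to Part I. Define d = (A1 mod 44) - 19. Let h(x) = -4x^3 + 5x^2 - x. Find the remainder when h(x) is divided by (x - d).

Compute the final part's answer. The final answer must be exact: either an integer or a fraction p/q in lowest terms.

Part I: T(2) = 3*(35) - 2*(-24) = 153; iterating: T(2)=153, T(3)=389, T(4)=861, T(5)=1805, T(6)=3693, T(7)=7469, T(8)=15021, T(9)=30125; answer 30125
Part II: A1 = 30125; d = 10; remainder = value at the root: -4*(10)^3 + 5*(10)^2 - 1*(10)^1 = (-4000) + (500) + (-10) = -3510; answer -3510

-3510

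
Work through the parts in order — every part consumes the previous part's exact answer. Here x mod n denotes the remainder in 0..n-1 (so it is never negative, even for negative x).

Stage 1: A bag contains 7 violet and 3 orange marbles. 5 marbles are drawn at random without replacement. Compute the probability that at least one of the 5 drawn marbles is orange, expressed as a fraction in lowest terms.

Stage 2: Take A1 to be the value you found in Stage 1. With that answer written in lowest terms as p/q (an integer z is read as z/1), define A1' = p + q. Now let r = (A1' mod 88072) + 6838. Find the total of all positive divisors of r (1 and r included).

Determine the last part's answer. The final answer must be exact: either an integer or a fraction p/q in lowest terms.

Stage 1: total draws C(10,5) = 252; complement C(7,5) = 21; favorable 252 - 21 = 231; P = 11/12; answer 11/12
Stage 2: A1 = 11/12; threaded value p + q = 23; r = 6861; 6861 = 3 * 2287; sigma = (1 + 3) * (1 + 2287) = 4 * 2288 = 9152; answer 9152

9152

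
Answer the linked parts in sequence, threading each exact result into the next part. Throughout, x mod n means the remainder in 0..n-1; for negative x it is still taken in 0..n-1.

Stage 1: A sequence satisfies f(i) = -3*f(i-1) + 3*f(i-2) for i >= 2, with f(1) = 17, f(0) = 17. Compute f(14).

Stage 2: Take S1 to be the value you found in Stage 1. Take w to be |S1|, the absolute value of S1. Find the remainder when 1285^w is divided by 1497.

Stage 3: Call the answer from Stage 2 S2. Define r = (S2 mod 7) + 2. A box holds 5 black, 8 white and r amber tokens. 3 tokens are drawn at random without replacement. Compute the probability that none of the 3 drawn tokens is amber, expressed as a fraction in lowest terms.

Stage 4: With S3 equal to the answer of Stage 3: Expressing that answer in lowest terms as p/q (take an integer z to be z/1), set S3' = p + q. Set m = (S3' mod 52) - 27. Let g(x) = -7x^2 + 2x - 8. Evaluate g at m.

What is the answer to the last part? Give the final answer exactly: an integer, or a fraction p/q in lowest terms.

-2848

Stage 1: f(2) = -3*(17) + 3*(17) = 0; iterating: f(2)=0, f(3)=51, f(4)=-153, f(5)=612, f(6)=-2295, f(7)=8721, f(8)=-33048, f(9)=125307, f(10)=-475065, f(11)=1801116, f(12)=-6828543, f(13)=25888977, f(14)=-98152560; answer -98152560
Stage 2: S1 = -98152560; w = 98152560; squarings mod 1497: 1285^1=1285, 1285^2=34, 1285^4=1156, 1285^8=1012, 1285^16=196, 1285^32=991, 1285^64=49, 1285^128=904, 1285^256=1351, 1285^512=358, 1285^1024=919, 1285^2048=253, 1285^4096=1135, 1285^8192=805, 1285^16384=1321, 1285^32768=1036, 1285^65536=1444, 1285^131072=1312, 1285^262144=1291, 1285^524288=520, 1285^1048576=940, 1285^2097152=370, 1285^4194304=673, 1285^8388608=835, 1285^16777216=1120, 1285^33554432=1411, 1285^67108864=1408; 1285^98152560 = 1285^16 * 1285^32 * 1285^64 * 1285^4096 * 1285^8192 * 1285^32768 * 1285^65536 * 1285^524288 * 1285^1048576 * 1285^4194304 * 1285^8388608 * 1285^16777216 * 1285^67108864 = 1243 (mod 1497); answer 1243
Stage 3: S2 = 1243; r = 6; total draws C(19,3) = 969; favorable C(13,3) = 286; P = 286/969; answer 286/969
Stage 4: S3 = 286/969; threaded value p + q = 1255; m = -20; -7*(-20)^2 + 2*(-20)^1 - 8 = (-2800) + (-40) + (-8) = -2848; answer -2848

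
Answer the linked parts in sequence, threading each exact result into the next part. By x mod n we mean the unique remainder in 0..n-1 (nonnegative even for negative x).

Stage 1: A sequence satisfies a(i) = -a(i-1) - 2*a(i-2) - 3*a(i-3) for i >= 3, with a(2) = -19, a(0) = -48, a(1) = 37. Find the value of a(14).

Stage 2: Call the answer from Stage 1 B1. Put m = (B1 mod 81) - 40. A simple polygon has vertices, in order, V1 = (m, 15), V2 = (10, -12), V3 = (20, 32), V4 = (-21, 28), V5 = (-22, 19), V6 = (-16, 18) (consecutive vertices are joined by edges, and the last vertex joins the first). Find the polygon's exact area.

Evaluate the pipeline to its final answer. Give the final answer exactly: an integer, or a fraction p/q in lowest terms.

Stage 1: a(3) = -1*(-19) - 2*(37) - 3*(-48) = 89; iterating: a(3)=89, a(4)=-162, a(5)=41, a(6)=16, a(7)=388, a(8)=-543, a(9)=-281, a(10)=203, a(11)=1988, a(12)=-1551, a(13)=-3034, a(14)=172; answer 172
Stage 2: B1 = 172; m = -30; cross terms: (-30*-12 - 10*15)=210, (10*32 - 20*-12)=560, (20*28 - -21*32)=1232, (-21*19 - -22*28)=217, (-22*18 - -16*19)=-92, (-16*15 - -30*18)=300; twice the area = |2427| = 2427; area = 2427/2; answer 2427/2

2427/2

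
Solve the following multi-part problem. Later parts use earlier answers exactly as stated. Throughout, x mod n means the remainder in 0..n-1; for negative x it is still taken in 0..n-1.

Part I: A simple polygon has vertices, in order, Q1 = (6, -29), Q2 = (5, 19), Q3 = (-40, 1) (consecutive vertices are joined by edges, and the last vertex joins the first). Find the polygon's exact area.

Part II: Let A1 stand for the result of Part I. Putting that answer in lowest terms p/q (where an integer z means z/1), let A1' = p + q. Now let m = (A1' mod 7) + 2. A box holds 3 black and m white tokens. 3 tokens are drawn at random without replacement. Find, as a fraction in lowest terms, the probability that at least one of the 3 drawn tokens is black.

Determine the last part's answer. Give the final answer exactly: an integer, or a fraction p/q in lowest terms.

Part I: cross terms: (6*19 - 5*-29)=259, (5*1 - -40*19)=765, (-40*-29 - 6*1)=1154; twice the area = |2178| = 2178; area = 1089; answer 1089
Part II: A1 = 1089; threaded value p + q = 1090; m = 7; total draws C(10,3) = 120; complement C(7,3) = 35; favorable 120 - 35 = 85; P = 17/24; answer 17/24

17/24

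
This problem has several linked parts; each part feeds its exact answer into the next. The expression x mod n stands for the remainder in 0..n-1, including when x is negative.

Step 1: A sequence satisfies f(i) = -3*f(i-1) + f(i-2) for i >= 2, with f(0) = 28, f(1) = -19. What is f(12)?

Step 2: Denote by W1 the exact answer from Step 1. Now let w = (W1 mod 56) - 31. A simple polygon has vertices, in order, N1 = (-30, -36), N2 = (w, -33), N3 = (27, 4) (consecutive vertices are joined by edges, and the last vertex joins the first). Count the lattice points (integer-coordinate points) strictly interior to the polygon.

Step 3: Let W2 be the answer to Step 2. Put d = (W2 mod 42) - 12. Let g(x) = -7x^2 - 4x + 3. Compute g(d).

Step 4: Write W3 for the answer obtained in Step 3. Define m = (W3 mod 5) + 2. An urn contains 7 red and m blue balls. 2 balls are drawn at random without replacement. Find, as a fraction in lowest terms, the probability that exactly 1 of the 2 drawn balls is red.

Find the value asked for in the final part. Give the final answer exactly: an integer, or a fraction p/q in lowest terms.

Step 1: f(2) = -3*(-19) + 1*(28) = 85; iterating: f(2)=85, f(3)=-274, f(4)=907, f(5)=-2995, f(6)=9892, f(7)=-32671, f(8)=107905, f(9)=-356386, f(10)=1177063, f(11)=-3887575, f(12)=12839788; answer 12839788
Step 2: W1 = 12839788; w = 21; cross terms: (-30*-33 - 21*-36)=1746, (21*4 - 27*-33)=975, (27*-36 - -30*4)=-852; twice the area = |1869| = 1869; area = 1869/2; boundary points = 3 + 1 + 1 = 5; strictly interior points = area - boundary/2 + 1 = 933; answer 933
Step 3: W2 = 933; d = -3; -7*(-3)^2 - 4*(-3)^1 + 3 = (-63) + (12) + (3) = -48; answer -48
Step 4: W3 = -48; m = 4; total draws C(11,2) = 55; favorable C(7,1)*C(4,1) = 28; P = 28/55; answer 28/55

28/55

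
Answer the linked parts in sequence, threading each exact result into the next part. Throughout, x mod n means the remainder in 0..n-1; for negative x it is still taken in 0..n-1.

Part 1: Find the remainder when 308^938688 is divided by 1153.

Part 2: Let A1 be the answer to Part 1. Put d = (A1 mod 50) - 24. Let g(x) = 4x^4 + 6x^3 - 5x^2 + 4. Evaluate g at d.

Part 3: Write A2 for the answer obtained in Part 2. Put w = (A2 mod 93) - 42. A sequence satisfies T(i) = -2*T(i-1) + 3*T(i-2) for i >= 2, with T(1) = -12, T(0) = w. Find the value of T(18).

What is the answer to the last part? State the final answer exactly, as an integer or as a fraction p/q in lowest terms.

Part 1: squarings mod 1153: 308^1=308, 308^2=318, 308^4=813, 308^8=300, 308^16=66, 308^32=897, 308^64=968, 308^128=788, 308^256=630, 308^512=268, 308^1024=338, 308^2048=97, 308^4096=185, 308^8192=788, 308^16384=630, 308^32768=268, 308^65536=338, 308^131072=97, 308^262144=185, 308^524288=788; 308^938688 = 308^64 * 308^128 * 308^512 * 308^4096 * 308^16384 * 308^131072 * 308^262144 * 308^524288 = 503 (mod 1153); answer 503
Part 2: A1 = 503; d = -21; 4*(-21)^4 + 6*(-21)^3 - 5*(-21)^2 + 4 = (777924) + (-55566) + (-2205) + (4) = 720157; answer 720157
Part 3: A2 = 720157; w = 16; T(2) = -2*(-12) + 3*(16) = 72; iterating: T(2)=72, T(3)=-180, T(4)=576, T(5)=-1692, T(6)=5112, T(7)=-15300, T(8)=45936, T(9)=-137772, T(10)=413352, T(11)=-1240020, T(12)=3720096, T(13)=-11160252, T(14)=33480792, T(15)=-100442340, T(16)=301327056, T(17)=-903981132, T(18)=2711943432; answer 2711943432

2711943432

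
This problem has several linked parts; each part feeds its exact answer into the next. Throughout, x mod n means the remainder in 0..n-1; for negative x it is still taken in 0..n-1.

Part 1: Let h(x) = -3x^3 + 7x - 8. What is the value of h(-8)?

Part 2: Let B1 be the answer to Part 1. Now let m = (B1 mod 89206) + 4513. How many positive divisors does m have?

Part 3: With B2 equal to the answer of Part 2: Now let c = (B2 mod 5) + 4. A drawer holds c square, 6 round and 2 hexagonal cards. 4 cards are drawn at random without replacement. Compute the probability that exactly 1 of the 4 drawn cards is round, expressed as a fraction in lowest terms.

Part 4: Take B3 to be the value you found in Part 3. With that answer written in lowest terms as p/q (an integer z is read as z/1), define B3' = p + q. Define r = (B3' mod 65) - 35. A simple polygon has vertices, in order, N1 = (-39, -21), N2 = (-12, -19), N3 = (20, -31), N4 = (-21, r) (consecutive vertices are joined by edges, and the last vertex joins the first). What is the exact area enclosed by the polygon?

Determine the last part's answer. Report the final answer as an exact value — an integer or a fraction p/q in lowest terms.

Part 1: -3*(-8)^3 + 7*(-8)^1 - 8 = (1536) + (-56) + (-8) = 1472; answer 1472
Part 2: B1 = 1472; m = 5985; 5985 = 3^2 * 5 * 7 * 19; number of divisors = (2+1) * (1+1) * (1+1) * (1+1) = 24; answer 24
Part 3: B2 = 24; c = 8; total draws C(16,4) = 1820; favorable C(6,1)*C(10,3) = 720; P = 36/91; answer 36/91
Part 4: B3 = 36/91; threaded value p + q = 127; r = 27; cross terms: (-39*-19 - -12*-21)=489, (-12*-31 - 20*-19)=752, (20*27 - -21*-31)=-111, (-21*-21 - -39*27)=1494; twice the area = |2624| = 2624; area = 1312; answer 1312

1312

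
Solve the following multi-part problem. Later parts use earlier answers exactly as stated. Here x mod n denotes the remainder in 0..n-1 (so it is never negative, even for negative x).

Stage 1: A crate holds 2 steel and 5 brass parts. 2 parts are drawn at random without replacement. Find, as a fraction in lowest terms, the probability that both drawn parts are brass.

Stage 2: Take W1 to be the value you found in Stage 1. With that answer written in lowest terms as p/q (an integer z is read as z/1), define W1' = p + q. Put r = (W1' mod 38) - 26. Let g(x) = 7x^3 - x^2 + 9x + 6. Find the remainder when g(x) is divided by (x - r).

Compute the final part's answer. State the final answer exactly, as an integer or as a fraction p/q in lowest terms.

Stage 1: total draws C(7,2) = 21; favorable C(5,2) = 10; P = 10/21; answer 10/21
Stage 2: W1 = 10/21; threaded value p + q = 31; r = 5; remainder = value at the root: 7*(5)^3 - 1*(5)^2 + 9*(5)^1 + 6 = (875) + (-25) + (45) + (6) = 901; answer 901

901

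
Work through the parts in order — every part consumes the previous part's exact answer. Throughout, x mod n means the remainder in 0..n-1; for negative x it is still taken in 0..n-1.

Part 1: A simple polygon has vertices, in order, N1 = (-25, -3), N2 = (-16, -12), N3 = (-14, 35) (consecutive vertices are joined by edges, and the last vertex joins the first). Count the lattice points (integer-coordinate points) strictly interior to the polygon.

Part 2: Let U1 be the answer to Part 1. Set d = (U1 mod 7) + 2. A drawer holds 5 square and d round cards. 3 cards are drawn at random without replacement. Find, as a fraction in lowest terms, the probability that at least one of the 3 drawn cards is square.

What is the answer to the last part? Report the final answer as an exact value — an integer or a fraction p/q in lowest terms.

115/143

Part 1: cross terms: (-25*-12 - -16*-3)=252, (-16*35 - -14*-12)=-728, (-14*-3 - -25*35)=917; twice the area = |441| = 441; area = 441/2; boundary points = 9 + 1 + 1 = 11; strictly interior points = area - boundary/2 + 1 = 216; answer 216
Part 2: U1 = 216; d = 8; total draws C(13,3) = 286; complement C(8,3) = 56; favorable 286 - 56 = 230; P = 115/143; answer 115/143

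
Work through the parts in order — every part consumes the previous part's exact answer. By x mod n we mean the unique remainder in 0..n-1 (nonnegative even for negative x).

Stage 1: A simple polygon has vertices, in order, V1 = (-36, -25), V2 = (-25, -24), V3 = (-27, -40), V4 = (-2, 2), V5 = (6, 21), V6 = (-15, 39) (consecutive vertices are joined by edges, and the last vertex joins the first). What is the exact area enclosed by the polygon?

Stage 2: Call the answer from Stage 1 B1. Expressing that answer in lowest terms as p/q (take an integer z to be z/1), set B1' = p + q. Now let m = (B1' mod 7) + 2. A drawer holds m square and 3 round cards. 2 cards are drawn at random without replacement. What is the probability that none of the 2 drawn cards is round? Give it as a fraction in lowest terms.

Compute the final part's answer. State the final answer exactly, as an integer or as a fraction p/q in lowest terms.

5/14

Stage 1: cross terms: (-36*-24 - -25*-25)=239, (-25*-40 - -27*-24)=352, (-27*2 - -2*-40)=-134, (-2*21 - 6*2)=-54, (6*39 - -15*21)=549, (-15*-25 - -36*39)=1779; twice the area = |2731| = 2731; area = 2731/2; answer 2731/2
Stage 2: B1 = 2731/2; threaded value p + q = 2733; m = 5; total draws C(8,2) = 28; favorable C(5,2) = 10; P = 5/14; answer 5/14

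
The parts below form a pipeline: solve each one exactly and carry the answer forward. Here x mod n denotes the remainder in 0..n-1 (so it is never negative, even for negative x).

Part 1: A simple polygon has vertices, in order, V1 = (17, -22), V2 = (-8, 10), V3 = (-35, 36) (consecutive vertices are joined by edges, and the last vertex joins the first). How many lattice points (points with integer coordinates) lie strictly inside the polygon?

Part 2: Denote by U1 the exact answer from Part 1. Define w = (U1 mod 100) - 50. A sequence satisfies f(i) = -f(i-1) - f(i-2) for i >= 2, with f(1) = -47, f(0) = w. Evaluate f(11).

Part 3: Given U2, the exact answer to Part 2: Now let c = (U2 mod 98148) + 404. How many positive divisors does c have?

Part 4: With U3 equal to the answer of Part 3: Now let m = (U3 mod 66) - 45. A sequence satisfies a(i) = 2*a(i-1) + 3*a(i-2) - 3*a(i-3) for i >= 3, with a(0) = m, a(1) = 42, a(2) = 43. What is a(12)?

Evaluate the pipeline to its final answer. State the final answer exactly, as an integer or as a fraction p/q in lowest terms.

2024398

Part 1: cross terms: (17*10 - -8*-22)=-6, (-8*36 - -35*10)=62, (-35*-22 - 17*36)=158; twice the area = |214| = 214; area = 107; boundary points = 1 + 1 + 2 = 4; strictly interior points = area - boundary/2 + 1 = 106; answer 106
Part 2: U1 = 106; w = -44; f(2) = -1*(-47) - 1*(-44) = 91; iterating: f(2)=91, f(3)=-44, f(4)=-47, f(5)=91, f(6)=-44, f(7)=-47, f(8)=91, f(9)=-44, f(10)=-47, f(11)=91; answer 91
Part 3: U2 = 91; c = 495; 495 = 3^2 * 5 * 11; number of divisors = (2+1) * (1+1) * (1+1) = 12; answer 12
Part 4: U3 = 12; m = -33; a(3) = 2*(43) + 3*(42) - 3*(-33) = 311; iterating: a(3)=311, a(4)=625, a(5)=2054, a(6)=5050, a(7)=14387, a(8)=37762, a(9)=103535, a(10)=277195, a(11)=751709, a(12)=2024398; answer 2024398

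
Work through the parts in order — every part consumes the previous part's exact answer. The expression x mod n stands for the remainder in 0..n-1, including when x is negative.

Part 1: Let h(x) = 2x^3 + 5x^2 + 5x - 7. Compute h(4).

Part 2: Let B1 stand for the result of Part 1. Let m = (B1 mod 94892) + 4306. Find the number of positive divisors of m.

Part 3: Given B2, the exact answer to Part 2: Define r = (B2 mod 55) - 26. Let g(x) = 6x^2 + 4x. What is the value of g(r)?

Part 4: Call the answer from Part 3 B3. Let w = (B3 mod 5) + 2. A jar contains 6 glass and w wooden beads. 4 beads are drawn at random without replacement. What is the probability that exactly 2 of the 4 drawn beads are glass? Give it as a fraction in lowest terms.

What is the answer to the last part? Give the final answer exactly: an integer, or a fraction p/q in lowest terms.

3/14

Part 1: 2*(4)^3 + 5*(4)^2 + 5*(4)^1 - 7 = (128) + (80) + (20) + (-7) = 221; answer 221
Part 2: B1 = 221; m = 4527; 4527 = 3^2 * 503; number of divisors = (2+1) * (1+1) = 6; answer 6
Part 3: B2 = 6; r = -20; 6*(-20)^2 + 4*(-20)^1 = (2400) + (-80) = 2320; answer 2320
Part 4: B3 = 2320; w = 2; total draws C(8,4) = 70; favorable C(6,2)*C(2,2) = 15; P = 3/14; answer 3/14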